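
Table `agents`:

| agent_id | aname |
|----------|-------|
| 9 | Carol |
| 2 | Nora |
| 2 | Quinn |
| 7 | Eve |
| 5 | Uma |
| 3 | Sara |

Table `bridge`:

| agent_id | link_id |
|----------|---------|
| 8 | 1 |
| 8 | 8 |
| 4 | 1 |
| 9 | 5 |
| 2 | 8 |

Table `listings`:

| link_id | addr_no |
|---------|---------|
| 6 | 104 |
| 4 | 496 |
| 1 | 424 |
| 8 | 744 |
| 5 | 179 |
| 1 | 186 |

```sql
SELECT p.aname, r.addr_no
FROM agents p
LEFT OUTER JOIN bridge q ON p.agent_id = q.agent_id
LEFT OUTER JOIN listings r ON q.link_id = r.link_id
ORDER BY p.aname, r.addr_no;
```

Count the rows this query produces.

6

Evaluate left to right. First `agents p LEFT JOIN bridge q` on agent_id: 6 row(s).
Then LEFT JOIN `listings r` on link_id: each of those 6 rows is kept; rows whose q.link_id has no match in r get NULL for r's columns.
Result: 6 row(s).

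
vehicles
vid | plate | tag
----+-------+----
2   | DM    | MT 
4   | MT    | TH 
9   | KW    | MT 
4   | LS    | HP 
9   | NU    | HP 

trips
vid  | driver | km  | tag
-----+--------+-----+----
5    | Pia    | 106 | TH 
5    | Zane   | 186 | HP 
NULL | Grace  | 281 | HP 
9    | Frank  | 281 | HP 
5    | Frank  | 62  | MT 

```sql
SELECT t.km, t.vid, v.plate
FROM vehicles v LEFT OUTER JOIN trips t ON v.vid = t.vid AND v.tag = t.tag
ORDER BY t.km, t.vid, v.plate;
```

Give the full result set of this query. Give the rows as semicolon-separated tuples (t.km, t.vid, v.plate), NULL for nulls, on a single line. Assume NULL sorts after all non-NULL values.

(281, 9, NU); (NULL, NULL, DM); (NULL, NULL, KW); (NULL, NULL, LS); (NULL, NULL, MT)

LEFT JOIN keeps every row from `vehicles`; unmatched rows get NULL for `trips`'s columns.
Matching on v.vid = t.vid AND v.tag = t.tag. A NULL in a compared column never satisfies the condition.
- v (vid=2, tag=MT) has no partner → padded with NULL.
- v (vid=4, tag=TH) has no partner → padded with NULL.
- v (vid=9, tag=MT) has no partner → padded with NULL.
- v (vid=4, tag=HP) has no partner → padded with NULL.
- v (vid=9, tag=HP) pairs with 1 row(s) of t.
After projecting and ordering:
t.km | t.vid | v.plate
281 | 9 | NU
NULL | NULL | DM
NULL | NULL | KW
NULL | NULL | LS
NULL | NULL | MT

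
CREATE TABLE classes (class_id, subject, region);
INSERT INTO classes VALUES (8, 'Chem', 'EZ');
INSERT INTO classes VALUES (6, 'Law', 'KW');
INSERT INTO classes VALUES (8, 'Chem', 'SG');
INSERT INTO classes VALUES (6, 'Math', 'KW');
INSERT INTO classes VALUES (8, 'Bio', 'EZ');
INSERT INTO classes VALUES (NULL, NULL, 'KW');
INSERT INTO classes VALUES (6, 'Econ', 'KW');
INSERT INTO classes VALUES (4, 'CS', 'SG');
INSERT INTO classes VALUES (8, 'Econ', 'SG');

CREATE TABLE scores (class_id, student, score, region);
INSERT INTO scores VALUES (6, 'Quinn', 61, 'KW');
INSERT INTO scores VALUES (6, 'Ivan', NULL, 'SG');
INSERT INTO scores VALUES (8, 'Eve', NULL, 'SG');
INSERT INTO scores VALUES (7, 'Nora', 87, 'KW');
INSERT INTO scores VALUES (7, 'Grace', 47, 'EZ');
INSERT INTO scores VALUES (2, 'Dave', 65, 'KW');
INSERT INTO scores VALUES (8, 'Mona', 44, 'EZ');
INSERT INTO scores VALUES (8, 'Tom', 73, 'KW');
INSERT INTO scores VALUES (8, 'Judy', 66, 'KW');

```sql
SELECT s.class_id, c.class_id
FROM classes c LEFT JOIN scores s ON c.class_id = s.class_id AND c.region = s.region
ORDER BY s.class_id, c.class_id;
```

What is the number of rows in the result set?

9

LEFT JOIN keeps every row from `classes`; unmatched rows get NULL for `scores`'s columns.
Matching on c.class_id = s.class_id AND c.region = s.region. A NULL in a compared column never satisfies the condition.
Matched pairs: 7; unmatched c rows kept: 2.
Total: 7 matched + 2 padded = 9 rows.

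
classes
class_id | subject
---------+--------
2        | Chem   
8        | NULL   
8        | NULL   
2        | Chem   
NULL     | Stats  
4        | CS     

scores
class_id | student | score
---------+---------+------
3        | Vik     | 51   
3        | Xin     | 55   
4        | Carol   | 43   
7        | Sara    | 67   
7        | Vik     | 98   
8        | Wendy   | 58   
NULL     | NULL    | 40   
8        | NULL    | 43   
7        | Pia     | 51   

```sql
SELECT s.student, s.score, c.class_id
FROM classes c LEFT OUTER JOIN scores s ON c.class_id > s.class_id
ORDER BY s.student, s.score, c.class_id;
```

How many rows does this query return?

LEFT JOIN keeps every row from `classes`; unmatched rows get NULL for `scores`'s columns.
Matching on c.class_id > s.class_id. A NULL in a compared column never satisfies the condition.
- c[0] class_id=2 → no match; kept with NULLs on the s side.
- c[1] class_id=8 → 6 match(es) in s → 6 row(s).
- c[2] class_id=8 → 6 match(es) in s → 6 row(s).
- c[3] class_id=2 → no match; kept with NULLs on the s side.
- c[4] class_id=NULL → no match; kept with NULLs on the s side.
- c[5] class_id=4 → 2 match(es) in s → 2 row(s).
Total: 14 matched + 3 padded = 17 rows.

17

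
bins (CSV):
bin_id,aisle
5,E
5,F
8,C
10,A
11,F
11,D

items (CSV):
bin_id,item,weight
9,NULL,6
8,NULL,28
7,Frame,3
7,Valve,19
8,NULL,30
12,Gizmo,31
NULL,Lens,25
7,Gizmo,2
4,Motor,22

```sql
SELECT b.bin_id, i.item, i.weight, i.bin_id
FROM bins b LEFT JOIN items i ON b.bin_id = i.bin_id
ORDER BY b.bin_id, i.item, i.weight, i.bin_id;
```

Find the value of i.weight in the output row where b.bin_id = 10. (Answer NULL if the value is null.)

LEFT JOIN keeps every row from `bins`; unmatched rows get NULL for `items`'s columns.
Matching on b.bin_id = i.bin_id. A NULL in a compared column never satisfies the condition.
- b[0] bin_id=5 → no match; kept with NULLs on the i side.
- b[1] bin_id=5 → no match; kept with NULLs on the i side.
- b[2] bin_id=8 → 2 match(es) in i → 2 row(s).
- b[3] bin_id=10 → no match; kept with NULLs on the i side.
- b[4] bin_id=11 → no match; kept with NULLs on the i side.
- b[5] bin_id=11 → no match; kept with NULLs on the i side.

NULL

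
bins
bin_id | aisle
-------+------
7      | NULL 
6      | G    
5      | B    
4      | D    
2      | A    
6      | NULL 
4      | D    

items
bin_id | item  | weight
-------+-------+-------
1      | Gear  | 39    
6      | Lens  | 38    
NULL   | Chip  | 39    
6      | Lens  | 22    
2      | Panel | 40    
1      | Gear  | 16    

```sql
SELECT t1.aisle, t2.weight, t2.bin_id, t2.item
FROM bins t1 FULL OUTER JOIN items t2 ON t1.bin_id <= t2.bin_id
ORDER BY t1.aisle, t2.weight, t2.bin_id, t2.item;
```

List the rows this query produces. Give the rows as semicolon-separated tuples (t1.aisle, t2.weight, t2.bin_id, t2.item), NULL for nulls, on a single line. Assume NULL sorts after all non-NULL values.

FULL OUTER JOIN keeps every row from both sides; unmatched rows get NULL for the other side's columns.
Matching on t1.bin_id <= t2.bin_id. A NULL in a compared column never satisfies the condition.
Matched pairs: 13; unmatched t1 rows kept: 1; unmatched t2 rows kept: 3.

(A, 22, 6, Lens); (A, 38, 6, Lens); (A, 40, 2, Panel); (B, 22, 6, Lens); (B, 38, 6, Lens); (D, 22, 6, Lens); (D, 22, 6, Lens); (D, 38, 6, Lens); (D, 38, 6, Lens); (G, 22, 6, Lens); (G, 38, 6, Lens); (NULL, 16, 1, Gear); (NULL, 22, 6, Lens); (NULL, 38, 6, Lens); (NULL, 39, 1, Gear); (NULL, 39, NULL, Chip); (NULL, NULL, NULL, NULL)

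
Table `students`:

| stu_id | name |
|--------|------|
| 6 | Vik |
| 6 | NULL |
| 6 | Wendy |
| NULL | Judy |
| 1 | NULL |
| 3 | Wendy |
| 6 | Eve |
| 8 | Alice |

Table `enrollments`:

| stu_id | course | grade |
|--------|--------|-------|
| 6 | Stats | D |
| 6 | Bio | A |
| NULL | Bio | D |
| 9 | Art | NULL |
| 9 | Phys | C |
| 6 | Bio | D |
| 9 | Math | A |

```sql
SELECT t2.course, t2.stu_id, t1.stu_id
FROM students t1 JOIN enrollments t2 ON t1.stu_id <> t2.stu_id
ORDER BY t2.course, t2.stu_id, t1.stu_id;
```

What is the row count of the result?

30

INNER JOIN keeps only pairs where the ON condition holds.
Matching on t1.stu_id <> t2.stu_id. A NULL in a compared column never satisfies the condition.
Matched pairs: 30.
Total: 30 rows.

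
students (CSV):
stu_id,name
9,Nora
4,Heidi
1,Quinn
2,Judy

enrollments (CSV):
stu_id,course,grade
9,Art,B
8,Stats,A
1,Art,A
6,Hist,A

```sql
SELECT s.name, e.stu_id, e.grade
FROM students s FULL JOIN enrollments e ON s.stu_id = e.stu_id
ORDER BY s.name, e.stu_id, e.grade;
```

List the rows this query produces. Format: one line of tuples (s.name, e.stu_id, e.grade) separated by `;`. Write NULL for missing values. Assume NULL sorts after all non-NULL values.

(Heidi, NULL, NULL); (Judy, NULL, NULL); (Nora, 9, B); (Quinn, 1, A); (NULL, 6, A); (NULL, 8, A)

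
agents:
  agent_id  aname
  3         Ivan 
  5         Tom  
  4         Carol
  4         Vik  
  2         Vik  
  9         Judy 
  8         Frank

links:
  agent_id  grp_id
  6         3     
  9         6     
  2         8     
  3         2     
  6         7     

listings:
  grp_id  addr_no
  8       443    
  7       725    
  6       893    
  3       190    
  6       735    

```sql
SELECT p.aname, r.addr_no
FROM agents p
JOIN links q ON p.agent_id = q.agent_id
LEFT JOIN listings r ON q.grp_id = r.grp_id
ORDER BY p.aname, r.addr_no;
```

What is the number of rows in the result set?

4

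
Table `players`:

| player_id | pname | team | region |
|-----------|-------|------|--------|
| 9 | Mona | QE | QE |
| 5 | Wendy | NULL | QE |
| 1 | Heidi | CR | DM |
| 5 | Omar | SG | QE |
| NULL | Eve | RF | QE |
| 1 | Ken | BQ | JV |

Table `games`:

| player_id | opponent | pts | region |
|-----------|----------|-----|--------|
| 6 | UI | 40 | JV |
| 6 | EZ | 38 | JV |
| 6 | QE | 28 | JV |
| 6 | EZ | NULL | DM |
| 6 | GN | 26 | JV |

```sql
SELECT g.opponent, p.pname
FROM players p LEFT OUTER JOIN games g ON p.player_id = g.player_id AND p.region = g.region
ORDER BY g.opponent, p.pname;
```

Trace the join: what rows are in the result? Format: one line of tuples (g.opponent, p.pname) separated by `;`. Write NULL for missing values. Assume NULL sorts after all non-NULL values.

(NULL, Eve); (NULL, Heidi); (NULL, Ken); (NULL, Mona); (NULL, Omar); (NULL, Wendy)

LEFT JOIN keeps every row from `players`; unmatched rows get NULL for `games`'s columns.
Matching on p.player_id = g.player_id AND p.region = g.region. A NULL in a compared column never satisfies the condition.
Matched pairs: 0; unmatched p rows kept: 6.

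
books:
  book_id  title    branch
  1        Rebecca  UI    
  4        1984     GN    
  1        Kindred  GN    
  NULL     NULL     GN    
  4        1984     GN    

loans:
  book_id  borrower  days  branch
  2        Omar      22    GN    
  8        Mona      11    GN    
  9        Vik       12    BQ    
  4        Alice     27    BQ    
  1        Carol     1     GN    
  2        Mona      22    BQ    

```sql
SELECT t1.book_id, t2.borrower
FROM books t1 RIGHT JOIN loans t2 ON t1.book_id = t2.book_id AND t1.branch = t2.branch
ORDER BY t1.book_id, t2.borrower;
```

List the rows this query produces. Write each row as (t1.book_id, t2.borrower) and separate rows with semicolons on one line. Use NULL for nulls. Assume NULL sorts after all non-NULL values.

RIGHT JOIN keeps every row from `loans`; unmatched rows get NULL for `books`'s columns.
Matching on t1.book_id = t2.book_id AND t1.branch = t2.branch. A NULL in a compared column never satisfies the condition.
- book_id=1, branch=UI: no matching t2 row.
- book_id=4, branch=GN: no matching t2 row.
- book_id=1, branch=GN: 1 matching t2 row(s), so 1 row(s) emitted.
- book_id=NULL, branch=GN: no matching t2 row.
- book_id=4, branch=GN: no matching t2 row.
- 5 t2 row(s) had no t1 match → kept, t1 columns NULL.
After projecting and ordering:
t1.book_id | t2.borrower
1 | Carol
NULL | Alice
NULL | Mona
NULL | Mona
NULL | Omar
NULL | Vik

(1, Carol); (NULL, Alice); (NULL, Mona); (NULL, Mona); (NULL, Omar); (NULL, Vik)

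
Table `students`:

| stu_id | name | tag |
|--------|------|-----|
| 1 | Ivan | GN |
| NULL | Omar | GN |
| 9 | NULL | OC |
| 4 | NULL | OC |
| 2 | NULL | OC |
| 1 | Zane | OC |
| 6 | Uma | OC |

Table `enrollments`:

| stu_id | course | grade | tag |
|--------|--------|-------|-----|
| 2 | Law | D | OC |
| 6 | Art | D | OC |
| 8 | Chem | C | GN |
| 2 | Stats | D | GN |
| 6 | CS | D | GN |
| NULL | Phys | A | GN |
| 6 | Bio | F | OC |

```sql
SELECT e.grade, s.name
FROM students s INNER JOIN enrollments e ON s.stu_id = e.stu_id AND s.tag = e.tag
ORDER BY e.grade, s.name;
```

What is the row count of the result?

INNER JOIN keeps only pairs where the ON condition holds.
Matching on s.stu_id = e.stu_id AND s.tag = e.tag. A NULL in a compared column never satisfies the condition.
Matched pairs: 3.
Total: 3 rows.

3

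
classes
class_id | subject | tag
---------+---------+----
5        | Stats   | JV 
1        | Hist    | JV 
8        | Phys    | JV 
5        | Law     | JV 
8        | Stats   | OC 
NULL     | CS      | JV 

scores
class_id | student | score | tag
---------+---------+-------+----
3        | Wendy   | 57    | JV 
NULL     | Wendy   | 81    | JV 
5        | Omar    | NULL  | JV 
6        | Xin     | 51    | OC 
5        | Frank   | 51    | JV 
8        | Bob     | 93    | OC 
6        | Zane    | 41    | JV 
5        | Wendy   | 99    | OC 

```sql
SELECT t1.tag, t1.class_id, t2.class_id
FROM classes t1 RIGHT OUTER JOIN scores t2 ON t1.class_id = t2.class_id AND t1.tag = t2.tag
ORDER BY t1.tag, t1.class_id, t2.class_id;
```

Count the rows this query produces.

RIGHT JOIN keeps every row from `scores`; unmatched rows get NULL for `classes`'s columns.
Matching on t1.class_id = t2.class_id AND t1.tag = t2.tag. A NULL in a compared column never satisfies the condition.
- t1 (class_id=5, tag=JV) pairs with 2 row(s) of t2.
- t1 (class_id=1, tag=JV) has no partner in t2.
- t1 (class_id=8, tag=JV) has no partner in t2.
- t1 (class_id=5, tag=JV) pairs with 2 row(s) of t2.
- t1 (class_id=8, tag=OC) pairs with 1 row(s) of t2.
- t1 (class_id=NULL, tag=JV) has no partner in t2.
- plus 5 unmatched t2 row(s), each kept with NULL t1 columns.
Total: 5 matched + 5 padded = 10 rows.

10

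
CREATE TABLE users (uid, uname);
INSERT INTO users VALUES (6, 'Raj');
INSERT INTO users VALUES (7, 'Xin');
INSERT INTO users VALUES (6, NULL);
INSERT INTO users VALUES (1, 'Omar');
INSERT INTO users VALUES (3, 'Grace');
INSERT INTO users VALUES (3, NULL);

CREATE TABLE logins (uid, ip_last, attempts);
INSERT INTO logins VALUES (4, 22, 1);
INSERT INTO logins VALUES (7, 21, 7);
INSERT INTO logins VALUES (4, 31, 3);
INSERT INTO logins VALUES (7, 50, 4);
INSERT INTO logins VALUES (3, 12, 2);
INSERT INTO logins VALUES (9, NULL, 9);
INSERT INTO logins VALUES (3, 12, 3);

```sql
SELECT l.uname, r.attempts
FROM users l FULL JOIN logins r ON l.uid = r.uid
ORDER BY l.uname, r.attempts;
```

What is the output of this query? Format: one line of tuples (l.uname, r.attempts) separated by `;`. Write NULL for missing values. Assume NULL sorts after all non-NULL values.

(Grace, 2); (Grace, 3); (Omar, NULL); (Raj, NULL); (Xin, 4); (Xin, 7); (NULL, 1); (NULL, 2); (NULL, 3); (NULL, 3); (NULL, 9); (NULL, NULL)

FULL OUTER JOIN keeps every row from both sides; unmatched rows get NULL for the other side's columns.
Matching on l.uid = r.uid.
Matched pairs: 6; unmatched l rows kept: 3; unmatched r rows kept: 3.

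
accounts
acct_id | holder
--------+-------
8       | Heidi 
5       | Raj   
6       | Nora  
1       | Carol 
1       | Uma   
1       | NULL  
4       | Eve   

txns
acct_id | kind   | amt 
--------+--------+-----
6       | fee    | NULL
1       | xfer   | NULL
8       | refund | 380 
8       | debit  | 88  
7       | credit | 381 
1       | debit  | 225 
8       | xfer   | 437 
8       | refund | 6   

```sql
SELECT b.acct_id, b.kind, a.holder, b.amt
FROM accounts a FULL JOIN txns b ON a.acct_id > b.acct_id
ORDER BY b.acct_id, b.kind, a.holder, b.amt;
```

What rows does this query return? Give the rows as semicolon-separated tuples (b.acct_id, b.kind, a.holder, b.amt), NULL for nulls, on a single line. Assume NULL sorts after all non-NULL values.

(1, debit, Eve, 225); (1, debit, Heidi, 225); (1, debit, Nora, 225); (1, debit, Raj, 225); (1, xfer, Eve, NULL); (1, xfer, Heidi, NULL); (1, xfer, Nora, NULL); (1, xfer, Raj, NULL); (6, fee, Heidi, NULL); (7, credit, Heidi, 381); (8, debit, NULL, 88); (8, refund, NULL, 6); (8, refund, NULL, 380); (8, xfer, NULL, 437); (NULL, NULL, Carol, NULL); (NULL, NULL, Uma, NULL); (NULL, NULL, NULL, NULL)

FULL OUTER JOIN keeps every row from both sides; unmatched rows get NULL for the other side's columns.
Matching on a.acct_id > b.acct_id.
Matched pairs: 10; unmatched a rows kept: 3; unmatched b rows kept: 4.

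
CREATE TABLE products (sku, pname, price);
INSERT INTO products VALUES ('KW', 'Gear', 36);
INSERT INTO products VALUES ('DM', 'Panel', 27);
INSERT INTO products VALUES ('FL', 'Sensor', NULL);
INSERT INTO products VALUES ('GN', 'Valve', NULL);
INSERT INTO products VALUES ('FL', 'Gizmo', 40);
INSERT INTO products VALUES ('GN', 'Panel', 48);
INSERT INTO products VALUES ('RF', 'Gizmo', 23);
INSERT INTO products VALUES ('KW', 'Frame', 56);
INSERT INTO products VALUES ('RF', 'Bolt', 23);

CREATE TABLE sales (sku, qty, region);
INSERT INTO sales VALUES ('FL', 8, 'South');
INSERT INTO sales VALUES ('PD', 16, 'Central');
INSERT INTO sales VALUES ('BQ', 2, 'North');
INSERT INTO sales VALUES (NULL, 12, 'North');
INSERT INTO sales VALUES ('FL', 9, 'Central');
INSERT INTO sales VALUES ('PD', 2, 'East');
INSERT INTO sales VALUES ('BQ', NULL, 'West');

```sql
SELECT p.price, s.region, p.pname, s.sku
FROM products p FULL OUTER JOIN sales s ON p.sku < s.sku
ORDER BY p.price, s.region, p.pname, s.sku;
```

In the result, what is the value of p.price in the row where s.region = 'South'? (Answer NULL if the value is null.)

27

FULL OUTER JOIN keeps every row from both sides; unmatched rows get NULL for the other side's columns.
Matching on p.sku < s.sku. A NULL in a compared column never satisfies the condition.
- sku=KW: 2 matching s row(s), so 2 row(s) emitted.
- sku=DM: 4 matching s row(s), so 4 row(s) emitted.
- sku=FL: 2 matching s row(s), so 2 row(s) emitted.
- sku=GN: 2 matching s row(s), so 2 row(s) emitted.
- sku=FL: 2 matching s row(s), so 2 row(s) emitted.
- sku=GN: 2 matching s row(s), so 2 row(s) emitted.
- sku=RF: no s row matches, row kept with s columns NULL.
- sku=KW: 2 matching s row(s), so 2 row(s) emitted.
- sku=RF: no s row matches, row kept with s columns NULL.
- 3 row(s) from s found no p partner → padded with NULL.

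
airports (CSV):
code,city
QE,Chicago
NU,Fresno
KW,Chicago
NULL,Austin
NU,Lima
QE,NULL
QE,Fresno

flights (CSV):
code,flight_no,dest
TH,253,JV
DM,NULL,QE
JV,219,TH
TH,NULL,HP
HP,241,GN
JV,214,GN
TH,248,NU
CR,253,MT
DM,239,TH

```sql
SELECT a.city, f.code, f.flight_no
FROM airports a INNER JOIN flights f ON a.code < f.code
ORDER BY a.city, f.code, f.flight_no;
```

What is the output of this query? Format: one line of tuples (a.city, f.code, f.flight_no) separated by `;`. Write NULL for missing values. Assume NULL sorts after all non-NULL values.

(Chicago, TH, 248); (Chicago, TH, 248); (Chicago, TH, 253); (Chicago, TH, 253); (Chicago, TH, NULL); (Chicago, TH, NULL); (Fresno, TH, 248); (Fresno, TH, 248); (Fresno, TH, 253); (Fresno, TH, 253); (Fresno, TH, NULL); (Fresno, TH, NULL); (Lima, TH, 248); (Lima, TH, 253); (Lima, TH, NULL); (NULL, TH, 248); (NULL, TH, 253); (NULL, TH, NULL)

INNER JOIN keeps only pairs where the ON condition holds.
Matching on a.code < f.code. A NULL in a compared column never satisfies the condition.
- a row (code=QE): matches 3 f row(s) → 3 output row(s).
- a row (code=NU): matches 3 f row(s) → 3 output row(s).
- a row (code=KW): matches 3 f row(s) → 3 output row(s).
- a row (code=NULL): no match → dropped.
- a row (code=NU): matches 3 f row(s) → 3 output row(s).
- a row (code=QE): matches 3 f row(s) → 3 output row(s).
- a row (code=QE): matches 3 f row(s) → 3 output row(s).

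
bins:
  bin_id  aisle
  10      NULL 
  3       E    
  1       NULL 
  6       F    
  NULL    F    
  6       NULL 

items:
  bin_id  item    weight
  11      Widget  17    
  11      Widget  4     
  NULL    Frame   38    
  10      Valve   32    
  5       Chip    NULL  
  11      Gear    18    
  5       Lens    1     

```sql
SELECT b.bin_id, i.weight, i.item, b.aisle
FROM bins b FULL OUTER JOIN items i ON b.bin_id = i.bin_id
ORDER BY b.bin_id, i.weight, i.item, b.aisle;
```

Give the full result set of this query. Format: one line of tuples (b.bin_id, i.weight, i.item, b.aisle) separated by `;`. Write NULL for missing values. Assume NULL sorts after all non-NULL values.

(1, NULL, NULL, NULL); (3, NULL, NULL, E); (6, NULL, NULL, F); (6, NULL, NULL, NULL); (10, 32, Valve, NULL); (NULL, 1, Lens, NULL); (NULL, 4, Widget, NULL); (NULL, 17, Widget, NULL); (NULL, 18, Gear, NULL); (NULL, 38, Frame, NULL); (NULL, NULL, Chip, NULL); (NULL, NULL, NULL, F)

FULL OUTER JOIN keeps every row from both sides; unmatched rows get NULL for the other side's columns.
Matching on b.bin_id = i.bin_id. A NULL in a compared column never satisfies the condition.
- b row (bin_id=10): matches 1 i row(s) → 1 output row(s).
- b row (bin_id=3): no match → kept, i columns NULL.
- b row (bin_id=1): no match → kept, i columns NULL.
- b row (bin_id=6): no match → kept, i columns NULL.
- b row (bin_id=NULL): no match → kept, i columns NULL.
- b row (bin_id=6): no match → kept, i columns NULL.
- 6 row(s) from i found no b partner → padded with NULL.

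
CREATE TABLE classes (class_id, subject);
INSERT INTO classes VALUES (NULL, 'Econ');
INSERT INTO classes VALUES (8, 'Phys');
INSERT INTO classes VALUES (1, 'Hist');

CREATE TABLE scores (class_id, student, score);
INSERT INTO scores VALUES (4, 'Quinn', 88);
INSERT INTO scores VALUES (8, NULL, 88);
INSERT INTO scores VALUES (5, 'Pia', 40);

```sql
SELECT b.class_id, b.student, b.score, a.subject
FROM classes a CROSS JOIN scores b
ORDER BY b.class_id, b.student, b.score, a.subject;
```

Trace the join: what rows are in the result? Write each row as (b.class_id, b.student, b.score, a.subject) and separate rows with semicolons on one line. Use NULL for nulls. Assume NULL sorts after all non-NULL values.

(4, Quinn, 88, Econ); (4, Quinn, 88, Hist); (4, Quinn, 88, Phys); (5, Pia, 40, Econ); (5, Pia, 40, Hist); (5, Pia, 40, Phys); (8, NULL, 88, Econ); (8, NULL, 88, Hist); (8, NULL, 88, Phys)

CROSS JOIN pairs every row of `classes` with every row of `scores`: 3 × 3 = 9 rows.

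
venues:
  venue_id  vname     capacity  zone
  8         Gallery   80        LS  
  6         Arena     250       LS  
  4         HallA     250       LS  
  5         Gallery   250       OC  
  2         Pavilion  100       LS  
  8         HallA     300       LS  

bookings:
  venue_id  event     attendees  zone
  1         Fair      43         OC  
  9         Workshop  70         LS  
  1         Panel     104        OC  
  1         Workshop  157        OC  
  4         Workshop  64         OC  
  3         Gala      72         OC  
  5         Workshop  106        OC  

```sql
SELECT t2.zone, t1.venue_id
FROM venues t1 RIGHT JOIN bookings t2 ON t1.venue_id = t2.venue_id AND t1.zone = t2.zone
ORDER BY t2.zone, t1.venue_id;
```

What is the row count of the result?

RIGHT JOIN keeps every row from `bookings`; unmatched rows get NULL for `venues`'s columns.
Matching on t1.venue_id = t2.venue_id AND t1.zone = t2.zone.
Matched pairs: 1; unmatched t2 rows kept: 6.
Total: 1 matched + 6 padded = 7 rows.

7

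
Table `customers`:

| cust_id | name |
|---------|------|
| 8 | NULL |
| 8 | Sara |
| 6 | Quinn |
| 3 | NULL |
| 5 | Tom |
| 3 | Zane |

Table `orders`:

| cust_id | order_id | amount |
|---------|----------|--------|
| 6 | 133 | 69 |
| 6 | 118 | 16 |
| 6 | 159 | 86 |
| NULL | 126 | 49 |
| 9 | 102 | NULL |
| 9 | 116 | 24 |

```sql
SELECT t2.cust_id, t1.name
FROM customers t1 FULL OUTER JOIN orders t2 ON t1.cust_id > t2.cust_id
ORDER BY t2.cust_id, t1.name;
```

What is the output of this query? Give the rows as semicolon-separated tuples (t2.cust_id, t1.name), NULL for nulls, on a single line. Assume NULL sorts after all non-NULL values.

FULL OUTER JOIN keeps every row from both sides; unmatched rows get NULL for the other side's columns.
Matching on t1.cust_id > t2.cust_id. A NULL in a compared column never satisfies the condition.
Matched pairs: 6; unmatched t1 rows kept: 4; unmatched t2 rows kept: 3.

(6, Sara); (6, Sara); (6, Sara); (6, NULL); (6, NULL); (6, NULL); (9, NULL); (9, NULL); (NULL, Quinn); (NULL, Tom); (NULL, Zane); (NULL, NULL); (NULL, NULL)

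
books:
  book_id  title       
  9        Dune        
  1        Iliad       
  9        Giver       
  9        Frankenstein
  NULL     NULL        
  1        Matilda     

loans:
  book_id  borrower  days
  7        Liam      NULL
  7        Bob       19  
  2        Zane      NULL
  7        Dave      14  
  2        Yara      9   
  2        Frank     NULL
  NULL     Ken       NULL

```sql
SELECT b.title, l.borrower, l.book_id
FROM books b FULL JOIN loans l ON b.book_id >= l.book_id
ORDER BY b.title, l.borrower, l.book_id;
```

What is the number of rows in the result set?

22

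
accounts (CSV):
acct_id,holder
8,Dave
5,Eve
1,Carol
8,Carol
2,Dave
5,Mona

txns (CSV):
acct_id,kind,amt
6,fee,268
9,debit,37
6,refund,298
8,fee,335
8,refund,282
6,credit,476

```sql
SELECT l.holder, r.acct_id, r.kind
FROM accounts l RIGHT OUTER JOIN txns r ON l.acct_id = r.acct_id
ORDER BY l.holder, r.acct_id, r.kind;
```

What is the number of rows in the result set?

RIGHT JOIN keeps every row from `txns`; unmatched rows get NULL for `accounts`'s columns.
Matching on l.acct_id = r.acct_id.
- l (acct_id=8) pairs with 2 row(s) of r.
- l (acct_id=5) has no partner in r.
- l (acct_id=1) has no partner in r.
- l (acct_id=8) pairs with 2 row(s) of r.
- l (acct_id=2) has no partner in r.
- l (acct_id=5) has no partner in r.
- plus 4 unmatched r row(s), each kept with NULL l columns.
Total: 4 matched + 4 padded = 8 rows.

8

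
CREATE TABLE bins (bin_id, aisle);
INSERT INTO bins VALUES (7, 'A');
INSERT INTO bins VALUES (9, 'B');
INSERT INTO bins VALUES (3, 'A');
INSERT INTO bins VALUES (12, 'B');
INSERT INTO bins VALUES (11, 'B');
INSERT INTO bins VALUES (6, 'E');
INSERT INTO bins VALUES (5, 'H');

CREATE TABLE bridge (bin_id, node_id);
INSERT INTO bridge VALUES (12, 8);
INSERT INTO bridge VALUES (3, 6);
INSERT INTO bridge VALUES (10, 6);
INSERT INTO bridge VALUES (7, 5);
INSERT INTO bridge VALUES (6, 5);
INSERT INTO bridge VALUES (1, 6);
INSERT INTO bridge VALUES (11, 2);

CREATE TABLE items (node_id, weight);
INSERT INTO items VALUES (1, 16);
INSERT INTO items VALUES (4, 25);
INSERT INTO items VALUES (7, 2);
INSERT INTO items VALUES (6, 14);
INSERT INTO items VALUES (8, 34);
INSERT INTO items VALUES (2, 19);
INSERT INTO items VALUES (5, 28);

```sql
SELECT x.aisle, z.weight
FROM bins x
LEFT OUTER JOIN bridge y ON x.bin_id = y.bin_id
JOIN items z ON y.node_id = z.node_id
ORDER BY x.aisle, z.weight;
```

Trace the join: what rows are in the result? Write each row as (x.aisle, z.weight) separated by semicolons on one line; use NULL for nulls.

(A, 14); (A, 28); (B, 19); (B, 34); (E, 28)

Evaluate left to right. First `bins x LEFT JOIN bridge y` on bin_id: 7 row(s).
Then INNER JOIN `items z` on node_id: keep only rows whose y.node_id appears in z.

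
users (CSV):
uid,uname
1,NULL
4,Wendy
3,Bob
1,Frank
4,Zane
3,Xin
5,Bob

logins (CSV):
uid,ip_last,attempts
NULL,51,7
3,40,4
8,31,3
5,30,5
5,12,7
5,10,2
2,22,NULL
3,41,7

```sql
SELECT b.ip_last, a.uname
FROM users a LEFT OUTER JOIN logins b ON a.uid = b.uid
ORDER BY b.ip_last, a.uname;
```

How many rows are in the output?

LEFT JOIN keeps every row from `users`; unmatched rows get NULL for `logins`'s columns.
Matching on a.uid = b.uid. A NULL in a compared column never satisfies the condition.
- a[0] uid=1 → no match; kept with NULLs on the b side.
- a[1] uid=4 → no match; kept with NULLs on the b side.
- a[2] uid=3 → 2 match(es) in b → 2 row(s).
- a[3] uid=1 → no match; kept with NULLs on the b side.
- a[4] uid=4 → no match; kept with NULLs on the b side.
- a[5] uid=3 → 2 match(es) in b → 2 row(s).
- a[6] uid=5 → 3 match(es) in b → 3 row(s).
Total: 7 matched + 4 padded = 11 rows.

11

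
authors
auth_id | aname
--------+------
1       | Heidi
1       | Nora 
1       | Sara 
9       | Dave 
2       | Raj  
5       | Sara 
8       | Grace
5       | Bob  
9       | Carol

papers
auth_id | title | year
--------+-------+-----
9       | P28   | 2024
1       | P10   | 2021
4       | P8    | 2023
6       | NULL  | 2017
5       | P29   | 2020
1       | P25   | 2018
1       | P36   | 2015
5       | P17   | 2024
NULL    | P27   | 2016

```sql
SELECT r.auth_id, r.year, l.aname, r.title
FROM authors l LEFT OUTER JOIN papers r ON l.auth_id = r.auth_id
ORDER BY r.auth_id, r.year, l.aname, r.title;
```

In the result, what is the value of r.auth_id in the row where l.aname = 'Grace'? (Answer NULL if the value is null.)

NULL

LEFT JOIN keeps every row from `authors`; unmatched rows get NULL for `papers`'s columns.
Matching on l.auth_id = r.auth_id. A NULL in a compared column never satisfies the condition.
- l row (auth_id=1): matches 3 r row(s) → 3 output row(s).
- l row (auth_id=1): matches 3 r row(s) → 3 output row(s).
- l row (auth_id=1): matches 3 r row(s) → 3 output row(s).
- l row (auth_id=9): matches 1 r row(s) → 1 output row(s).
- l row (auth_id=2): no match → kept, r columns NULL.
- l row (auth_id=5): matches 2 r row(s) → 2 output row(s).
- l row (auth_id=8): no match → kept, r columns NULL.
- l row (auth_id=5): matches 2 r row(s) → 2 output row(s).
- l row (auth_id=9): matches 1 r row(s) → 1 output row(s).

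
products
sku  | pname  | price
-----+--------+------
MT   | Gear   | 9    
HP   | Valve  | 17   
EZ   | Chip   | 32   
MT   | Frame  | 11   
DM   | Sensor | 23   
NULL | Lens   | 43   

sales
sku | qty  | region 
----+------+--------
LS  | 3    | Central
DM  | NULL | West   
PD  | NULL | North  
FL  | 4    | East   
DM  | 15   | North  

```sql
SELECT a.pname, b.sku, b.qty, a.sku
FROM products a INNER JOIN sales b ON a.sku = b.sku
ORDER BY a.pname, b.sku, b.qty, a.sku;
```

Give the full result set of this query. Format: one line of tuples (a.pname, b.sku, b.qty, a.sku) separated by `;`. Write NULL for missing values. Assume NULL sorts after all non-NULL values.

(Sensor, DM, 15, DM); (Sensor, DM, NULL, DM)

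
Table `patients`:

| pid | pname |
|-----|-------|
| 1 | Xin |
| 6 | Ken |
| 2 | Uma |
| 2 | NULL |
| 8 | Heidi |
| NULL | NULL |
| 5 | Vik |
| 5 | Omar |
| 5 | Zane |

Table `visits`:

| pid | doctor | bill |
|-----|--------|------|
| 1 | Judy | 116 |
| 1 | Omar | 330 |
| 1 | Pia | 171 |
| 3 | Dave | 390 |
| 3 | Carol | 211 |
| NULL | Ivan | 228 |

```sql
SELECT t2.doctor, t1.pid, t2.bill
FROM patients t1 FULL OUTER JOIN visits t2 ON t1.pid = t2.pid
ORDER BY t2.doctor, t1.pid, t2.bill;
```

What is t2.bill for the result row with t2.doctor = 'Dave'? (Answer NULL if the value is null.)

390

FULL OUTER JOIN keeps every row from both sides; unmatched rows get NULL for the other side's columns.
Matching on t1.pid = t2.pid. A NULL in a compared column never satisfies the condition.
Matched pairs: 3; unmatched t1 rows kept: 8; unmatched t2 rows kept: 3.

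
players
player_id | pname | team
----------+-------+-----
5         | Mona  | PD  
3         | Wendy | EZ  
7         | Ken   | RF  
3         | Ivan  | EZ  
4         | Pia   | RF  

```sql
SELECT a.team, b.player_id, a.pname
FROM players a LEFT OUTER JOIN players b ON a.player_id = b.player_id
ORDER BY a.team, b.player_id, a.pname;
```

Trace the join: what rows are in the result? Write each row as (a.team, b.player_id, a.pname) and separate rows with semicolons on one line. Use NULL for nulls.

(EZ, 3, Ivan); (EZ, 3, Ivan); (EZ, 3, Wendy); (EZ, 3, Wendy); (PD, 5, Mona); (RF, 4, Pia); (RF, 7, Ken)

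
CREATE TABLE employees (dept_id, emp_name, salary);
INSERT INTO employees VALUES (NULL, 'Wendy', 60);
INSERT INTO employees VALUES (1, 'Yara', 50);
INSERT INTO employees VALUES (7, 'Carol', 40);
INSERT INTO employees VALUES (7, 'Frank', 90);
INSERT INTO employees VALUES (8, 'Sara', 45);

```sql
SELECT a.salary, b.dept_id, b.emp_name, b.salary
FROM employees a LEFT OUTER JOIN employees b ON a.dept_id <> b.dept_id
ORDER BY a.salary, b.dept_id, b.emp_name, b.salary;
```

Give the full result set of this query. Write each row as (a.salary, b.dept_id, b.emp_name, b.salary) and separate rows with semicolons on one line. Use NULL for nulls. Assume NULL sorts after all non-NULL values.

(40, 1, Yara, 50); (40, 8, Sara, 45); (45, 1, Yara, 50); (45, 7, Carol, 40); (45, 7, Frank, 90); (50, 7, Carol, 40); (50, 7, Frank, 90); (50, 8, Sara, 45); (60, NULL, NULL, NULL); (90, 1, Yara, 50); (90, 8, Sara, 45)

LEFT JOIN keeps every row from `employees a`; unmatched rows get NULL for `employees b`'s columns.
Matching on a.dept_id <> b.dept_id. A NULL in a compared column never satisfies the condition.
- a (dept_id=NULL) has no partner → padded with NULL.
- a (dept_id=1) pairs with 3 row(s) of b.
- a (dept_id=7) pairs with 2 row(s) of b.
- a (dept_id=7) pairs with 2 row(s) of b.
- a (dept_id=8) pairs with 3 row(s) of b.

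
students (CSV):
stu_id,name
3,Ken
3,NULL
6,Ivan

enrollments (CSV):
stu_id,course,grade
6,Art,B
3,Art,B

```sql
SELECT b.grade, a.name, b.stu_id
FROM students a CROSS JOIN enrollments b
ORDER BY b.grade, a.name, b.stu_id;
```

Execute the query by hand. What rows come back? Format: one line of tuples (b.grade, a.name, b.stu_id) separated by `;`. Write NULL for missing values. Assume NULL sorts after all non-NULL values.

(B, Ivan, 3); (B, Ivan, 6); (B, Ken, 3); (B, Ken, 6); (B, NULL, 3); (B, NULL, 6)

CROSS JOIN pairs every row of `students` with every row of `enrollments`: 3 × 2 = 6 rows.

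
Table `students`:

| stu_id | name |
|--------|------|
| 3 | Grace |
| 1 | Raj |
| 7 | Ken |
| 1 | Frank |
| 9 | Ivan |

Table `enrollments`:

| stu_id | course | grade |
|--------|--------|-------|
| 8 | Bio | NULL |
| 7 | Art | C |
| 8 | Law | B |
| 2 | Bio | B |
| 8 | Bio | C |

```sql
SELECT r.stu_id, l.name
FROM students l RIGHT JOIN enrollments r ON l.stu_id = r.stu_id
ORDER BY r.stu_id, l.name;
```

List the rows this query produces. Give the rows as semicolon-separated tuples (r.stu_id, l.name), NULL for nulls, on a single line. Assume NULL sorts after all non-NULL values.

(2, NULL); (7, Ken); (8, NULL); (8, NULL); (8, NULL)

RIGHT JOIN keeps every row from `enrollments`; unmatched rows get NULL for `students`'s columns.
Matching on l.stu_id = r.stu_id.
Matched pairs: 1; unmatched r rows kept: 4.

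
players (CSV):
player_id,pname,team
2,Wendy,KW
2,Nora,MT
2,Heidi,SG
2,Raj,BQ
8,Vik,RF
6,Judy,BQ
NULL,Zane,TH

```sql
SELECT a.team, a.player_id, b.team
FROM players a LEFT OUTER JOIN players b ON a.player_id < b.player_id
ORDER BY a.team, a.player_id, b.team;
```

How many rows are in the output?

11

LEFT JOIN keeps every row from `players a`; unmatched rows get NULL for `players b`'s columns.
Matching on a.player_id < b.player_id. A NULL in a compared column never satisfies the condition.
- a row (player_id=2): matches 2 b row(s) → 2 output row(s).
- a row (player_id=2): matches 2 b row(s) → 2 output row(s).
- a row (player_id=2): matches 2 b row(s) → 2 output row(s).
- a row (player_id=2): matches 2 b row(s) → 2 output row(s).
- a row (player_id=8): no match → kept, b columns NULL.
- a row (player_id=6): matches 1 b row(s) → 1 output row(s).
- a row (player_id=NULL): no match → kept, b columns NULL.
Total: 9 matched + 2 padded = 11 rows.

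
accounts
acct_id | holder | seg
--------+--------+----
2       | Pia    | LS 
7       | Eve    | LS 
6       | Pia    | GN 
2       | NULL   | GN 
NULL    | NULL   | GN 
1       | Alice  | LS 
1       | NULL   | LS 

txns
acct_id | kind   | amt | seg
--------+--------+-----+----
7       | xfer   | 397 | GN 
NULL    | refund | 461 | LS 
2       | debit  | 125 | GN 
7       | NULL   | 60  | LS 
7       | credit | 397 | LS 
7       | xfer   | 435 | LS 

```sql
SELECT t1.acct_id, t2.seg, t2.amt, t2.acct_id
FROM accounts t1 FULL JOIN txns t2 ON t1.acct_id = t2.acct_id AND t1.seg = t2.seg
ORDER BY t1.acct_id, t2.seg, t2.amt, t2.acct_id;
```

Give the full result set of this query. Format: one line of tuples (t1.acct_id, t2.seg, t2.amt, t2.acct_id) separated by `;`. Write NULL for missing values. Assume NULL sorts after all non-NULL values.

FULL OUTER JOIN keeps every row from both sides; unmatched rows get NULL for the other side's columns.
Matching on t1.acct_id = t2.acct_id AND t1.seg = t2.seg. A NULL in a compared column never satisfies the condition.
- t1 row (acct_id=2, seg=LS): no match → kept, t2 columns NULL.
- t1 row (acct_id=7, seg=LS): matches 3 t2 row(s) → 3 output row(s).
- t1 row (acct_id=6, seg=GN): no match → kept, t2 columns NULL.
- t1 row (acct_id=2, seg=GN): matches 1 t2 row(s) → 1 output row(s).
- t1 row (acct_id=NULL, seg=GN): no match → kept, t2 columns NULL.
- t1 row (acct_id=1, seg=LS): no match → kept, t2 columns NULL.
- t1 row (acct_id=1, seg=LS): no match → kept, t2 columns NULL.
- plus 2 unmatched t2 row(s), each kept with NULL t1 columns.

(1, NULL, NULL, NULL); (1, NULL, NULL, NULL); (2, GN, 125, 2); (2, NULL, NULL, NULL); (6, NULL, NULL, NULL); (7, LS, 60, 7); (7, LS, 397, 7); (7, LS, 435, 7); (NULL, GN, 397, 7); (NULL, LS, 461, NULL); (NULL, NULL, NULL, NULL)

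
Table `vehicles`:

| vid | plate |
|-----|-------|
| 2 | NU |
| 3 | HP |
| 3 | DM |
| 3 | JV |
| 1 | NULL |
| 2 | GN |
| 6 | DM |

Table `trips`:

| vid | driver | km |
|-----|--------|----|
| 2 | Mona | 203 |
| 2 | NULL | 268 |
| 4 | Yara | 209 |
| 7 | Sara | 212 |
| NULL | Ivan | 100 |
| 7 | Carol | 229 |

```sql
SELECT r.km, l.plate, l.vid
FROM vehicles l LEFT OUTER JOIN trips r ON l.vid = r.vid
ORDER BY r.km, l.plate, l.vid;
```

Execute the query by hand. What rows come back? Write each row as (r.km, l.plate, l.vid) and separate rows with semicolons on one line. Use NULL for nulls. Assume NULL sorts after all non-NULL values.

LEFT JOIN keeps every row from `vehicles`; unmatched rows get NULL for `trips`'s columns.
Matching on l.vid = r.vid. A NULL in a compared column never satisfies the condition.
Matched pairs: 4; unmatched l rows kept: 5.

(203, GN, 2); (203, NU, 2); (268, GN, 2); (268, NU, 2); (NULL, DM, 3); (NULL, DM, 6); (NULL, HP, 3); (NULL, JV, 3); (NULL, NULL, 1)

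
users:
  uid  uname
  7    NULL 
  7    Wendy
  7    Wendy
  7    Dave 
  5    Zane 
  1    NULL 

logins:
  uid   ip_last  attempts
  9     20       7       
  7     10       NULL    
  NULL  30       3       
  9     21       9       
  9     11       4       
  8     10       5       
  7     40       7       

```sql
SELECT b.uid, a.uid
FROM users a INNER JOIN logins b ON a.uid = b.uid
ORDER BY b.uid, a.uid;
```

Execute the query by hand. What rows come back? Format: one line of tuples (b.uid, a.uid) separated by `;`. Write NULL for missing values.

(7, 7); (7, 7); (7, 7); (7, 7); (7, 7); (7, 7); (7, 7); (7, 7)

INNER JOIN keeps only pairs where the ON condition holds.
Matching on a.uid = b.uid. A NULL in a compared column never satisfies the condition.
Matched pairs: 8.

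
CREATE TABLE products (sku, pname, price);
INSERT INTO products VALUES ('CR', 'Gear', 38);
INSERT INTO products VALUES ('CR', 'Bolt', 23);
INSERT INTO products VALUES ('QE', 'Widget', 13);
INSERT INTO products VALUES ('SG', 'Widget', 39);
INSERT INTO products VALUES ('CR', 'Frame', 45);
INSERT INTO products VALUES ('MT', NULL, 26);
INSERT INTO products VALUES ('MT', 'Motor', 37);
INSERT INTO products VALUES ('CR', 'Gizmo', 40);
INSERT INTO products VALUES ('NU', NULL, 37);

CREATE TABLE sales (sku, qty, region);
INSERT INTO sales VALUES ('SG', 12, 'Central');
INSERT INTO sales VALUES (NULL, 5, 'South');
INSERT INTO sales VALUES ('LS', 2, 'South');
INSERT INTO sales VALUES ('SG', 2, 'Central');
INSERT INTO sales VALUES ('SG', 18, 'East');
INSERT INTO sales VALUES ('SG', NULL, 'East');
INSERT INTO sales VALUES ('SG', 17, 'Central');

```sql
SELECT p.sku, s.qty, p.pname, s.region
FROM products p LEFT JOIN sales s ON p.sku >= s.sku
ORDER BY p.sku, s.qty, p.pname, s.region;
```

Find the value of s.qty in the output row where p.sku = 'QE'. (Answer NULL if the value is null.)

LEFT JOIN keeps every row from `products`; unmatched rows get NULL for `sales`'s columns.
Matching on p.sku >= s.sku. A NULL in a compared column never satisfies the condition.
- p[0] sku=CR → no match; kept with NULLs on the s side.
- p[1] sku=CR → no match; kept with NULLs on the s side.
- p[2] sku=QE → 1 match(es) in s → 1 row(s).
- p[3] sku=SG → 6 match(es) in s → 6 row(s).
- p[4] sku=CR → no match; kept with NULLs on the s side.
- p[5] sku=MT → 1 match(es) in s → 1 row(s).
- p[6] sku=MT → 1 match(es) in s → 1 row(s).
- p[7] sku=CR → no match; kept with NULLs on the s side.
- p[8] sku=NU → 1 match(es) in s → 1 row(s).

2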